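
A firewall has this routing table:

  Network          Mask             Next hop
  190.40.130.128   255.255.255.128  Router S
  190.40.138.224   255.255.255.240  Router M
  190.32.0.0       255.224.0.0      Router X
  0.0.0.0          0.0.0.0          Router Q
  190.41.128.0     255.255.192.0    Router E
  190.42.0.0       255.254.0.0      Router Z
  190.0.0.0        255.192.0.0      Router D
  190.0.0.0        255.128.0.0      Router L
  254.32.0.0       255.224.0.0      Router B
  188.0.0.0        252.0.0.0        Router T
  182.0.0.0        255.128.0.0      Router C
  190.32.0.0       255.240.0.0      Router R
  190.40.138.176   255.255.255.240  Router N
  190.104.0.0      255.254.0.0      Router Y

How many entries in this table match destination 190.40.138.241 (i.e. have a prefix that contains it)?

Prefixes containing 190.40.138.241:
  0.0.0.0/0 (default, matches everything)
  188.0.0.0/6 (188.0.0.0 - 191.255.255.255)
  190.0.0.0/9 (190.0.0.0 - 190.127.255.255)
  190.0.0.0/10 (190.0.0.0 - 190.63.255.255)
  190.32.0.0/11 (190.32.0.0 - 190.63.255.255)
  190.32.0.0/12 (190.32.0.0 - 190.47.255.255)
Total matching entries: 6.

6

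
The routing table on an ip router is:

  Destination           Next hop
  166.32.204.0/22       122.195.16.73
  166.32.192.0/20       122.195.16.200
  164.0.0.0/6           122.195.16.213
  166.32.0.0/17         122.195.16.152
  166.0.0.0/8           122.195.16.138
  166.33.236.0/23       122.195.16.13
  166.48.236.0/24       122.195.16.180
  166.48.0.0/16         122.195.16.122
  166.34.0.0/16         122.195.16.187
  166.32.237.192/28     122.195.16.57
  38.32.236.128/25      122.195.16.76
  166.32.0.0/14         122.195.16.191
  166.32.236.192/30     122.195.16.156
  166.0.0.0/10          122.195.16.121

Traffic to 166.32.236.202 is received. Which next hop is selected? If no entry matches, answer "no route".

Routes whose prefix contains 166.32.236.202:
  164.0.0.0/6 (164.0.0.0 - 167.255.255.255) -> 122.195.16.213
  166.0.0.0/8 (166.0.0.0 - 166.255.255.255) -> 122.195.16.138
  166.0.0.0/10 (166.0.0.0 - 166.63.255.255) -> 122.195.16.121
  166.32.0.0/14 (166.32.0.0 - 166.35.255.255) -> 122.195.16.191
More-specific entries that do NOT match:
  166.32.236.192/30 (166.32.236.192 - 166.32.236.195) does not contain 166.32.236.202
  166.32.237.192/28 (166.32.237.192 - 166.32.237.207) does not contain 166.32.236.202
  38.32.236.128/25 (38.32.236.128 - 38.32.236.255) does not contain 166.32.236.202
  166.48.236.0/24 (166.48.236.0 - 166.48.236.255) does not contain 166.32.236.202
  166.33.236.0/23 (166.33.236.0 - 166.33.237.255) does not contain 166.32.236.202
  166.32.204.0/22 (166.32.204.0 - 166.32.207.255) does not contain 166.32.236.202
  166.32.192.0/20 (166.32.192.0 - 166.32.207.255) does not contain 166.32.236.202
  166.32.0.0/17 (166.32.0.0 - 166.32.127.255) does not contain 166.32.236.202
  166.48.0.0/16 (166.48.0.0 - 166.48.255.255) does not contain 166.32.236.202
  166.34.0.0/16 (166.34.0.0 - 166.34.255.255) does not contain 166.32.236.202
Longest matching prefix is /14 -> next hop 122.195.16.191.

122.195.16.191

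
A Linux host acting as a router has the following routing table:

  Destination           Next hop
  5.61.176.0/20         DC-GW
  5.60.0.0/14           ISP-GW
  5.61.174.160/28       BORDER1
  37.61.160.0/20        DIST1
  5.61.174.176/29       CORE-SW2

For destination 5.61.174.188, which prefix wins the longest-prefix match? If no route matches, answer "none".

5.60.0.0/14

Entries matching 5.61.174.188:
  5.60.0.0/14 (5.60.0.0 - 5.63.255.255)
Most specific is 5.60.0.0/14.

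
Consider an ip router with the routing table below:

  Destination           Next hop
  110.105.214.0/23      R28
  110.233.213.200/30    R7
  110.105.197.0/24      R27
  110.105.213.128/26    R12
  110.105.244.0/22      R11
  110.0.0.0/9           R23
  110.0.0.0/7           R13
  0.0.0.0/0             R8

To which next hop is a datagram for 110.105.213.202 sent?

Routes whose prefix contains 110.105.213.202:
  0.0.0.0/0 (default, matches everything) -> R8
  110.0.0.0/7 (110.0.0.0 - 111.255.255.255) -> R13
  110.0.0.0/9 (110.0.0.0 - 110.127.255.255) -> R23
More-specific entries that do NOT match:
  110.233.213.200/30 (110.233.213.200 - 110.233.213.203) does not contain 110.105.213.202
  110.105.213.128/26 (110.105.213.128 - 110.105.213.191) does not contain 110.105.213.202
  110.105.197.0/24 (110.105.197.0 - 110.105.197.255) does not contain 110.105.213.202
  110.105.214.0/23 (110.105.214.0 - 110.105.215.255) does not contain 110.105.213.202
  110.105.244.0/22 (110.105.244.0 - 110.105.247.255) does not contain 110.105.213.202
Longest matching prefix is /9 -> next hop R23.

R23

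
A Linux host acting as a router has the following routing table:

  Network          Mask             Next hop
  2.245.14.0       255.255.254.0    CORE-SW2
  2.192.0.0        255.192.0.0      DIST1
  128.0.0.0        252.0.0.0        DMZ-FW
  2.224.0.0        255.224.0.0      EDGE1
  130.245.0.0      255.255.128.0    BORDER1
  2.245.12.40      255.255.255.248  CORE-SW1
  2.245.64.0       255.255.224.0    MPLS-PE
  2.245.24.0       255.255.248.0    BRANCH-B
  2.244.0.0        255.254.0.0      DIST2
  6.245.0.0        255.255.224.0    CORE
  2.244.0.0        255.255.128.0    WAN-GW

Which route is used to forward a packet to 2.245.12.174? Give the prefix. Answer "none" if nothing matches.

2.244.0.0/15

Entries matching 2.245.12.174:
  2.192.0.0/10 (2.192.0.0 - 2.255.255.255)
  2.224.0.0/11 (2.224.0.0 - 2.255.255.255)
  2.244.0.0/15 (2.244.0.0 - 2.245.255.255)
Most specific is 2.244.0.0/15.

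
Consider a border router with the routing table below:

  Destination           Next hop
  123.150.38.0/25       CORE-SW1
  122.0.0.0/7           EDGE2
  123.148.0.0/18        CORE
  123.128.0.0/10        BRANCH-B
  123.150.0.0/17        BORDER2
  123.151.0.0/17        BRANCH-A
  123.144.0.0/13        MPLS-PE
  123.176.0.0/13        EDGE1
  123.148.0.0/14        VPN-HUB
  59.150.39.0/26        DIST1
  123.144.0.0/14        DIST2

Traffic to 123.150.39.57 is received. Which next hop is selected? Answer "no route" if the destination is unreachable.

Routes whose prefix contains 123.150.39.57:
  122.0.0.0/7 (122.0.0.0 - 123.255.255.255) -> EDGE2
  123.128.0.0/10 (123.128.0.0 - 123.191.255.255) -> BRANCH-B
  123.144.0.0/13 (123.144.0.0 - 123.151.255.255) -> MPLS-PE
  123.148.0.0/14 (123.148.0.0 - 123.151.255.255) -> VPN-HUB
  123.150.0.0/17 (123.150.0.0 - 123.150.127.255) -> BORDER2
More-specific entries that do NOT match:
  59.150.39.0/26 (59.150.39.0 - 59.150.39.63) does not contain 123.150.39.57
  123.150.38.0/25 (123.150.38.0 - 123.150.38.127) does not contain 123.150.39.57
  123.148.0.0/18 (123.148.0.0 - 123.148.63.255) does not contain 123.150.39.57
Longest matching prefix is /17 -> next hop BORDER2.

BORDER2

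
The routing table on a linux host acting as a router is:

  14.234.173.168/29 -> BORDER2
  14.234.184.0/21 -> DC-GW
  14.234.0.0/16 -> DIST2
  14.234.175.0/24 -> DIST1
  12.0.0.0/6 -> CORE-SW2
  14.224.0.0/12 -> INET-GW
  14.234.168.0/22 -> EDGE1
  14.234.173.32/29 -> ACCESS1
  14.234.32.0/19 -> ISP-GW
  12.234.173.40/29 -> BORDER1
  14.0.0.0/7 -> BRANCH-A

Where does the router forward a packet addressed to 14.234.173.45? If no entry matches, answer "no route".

Routes whose prefix contains 14.234.173.45:
  12.0.0.0/6 (12.0.0.0 - 15.255.255.255) -> CORE-SW2
  14.0.0.0/7 (14.0.0.0 - 15.255.255.255) -> BRANCH-A
  14.224.0.0/12 (14.224.0.0 - 14.239.255.255) -> INET-GW
  14.234.0.0/16 (14.234.0.0 - 14.234.255.255) -> DIST2
More-specific entries that do NOT match:
  14.234.173.168/29 (14.234.173.168 - 14.234.173.175) does not contain 14.234.173.45
  14.234.173.32/29 (14.234.173.32 - 14.234.173.39) does not contain 14.234.173.45
  12.234.173.40/29 (12.234.173.40 - 12.234.173.47) does not contain 14.234.173.45
  14.234.175.0/24 (14.234.175.0 - 14.234.175.255) does not contain 14.234.173.45
  14.234.168.0/22 (14.234.168.0 - 14.234.171.255) does not contain 14.234.173.45
  14.234.184.0/21 (14.234.184.0 - 14.234.191.255) does not contain 14.234.173.45
  14.234.32.0/19 (14.234.32.0 - 14.234.63.255) does not contain 14.234.173.45
Longest matching prefix is /16 -> next hop DIST2.

DIST2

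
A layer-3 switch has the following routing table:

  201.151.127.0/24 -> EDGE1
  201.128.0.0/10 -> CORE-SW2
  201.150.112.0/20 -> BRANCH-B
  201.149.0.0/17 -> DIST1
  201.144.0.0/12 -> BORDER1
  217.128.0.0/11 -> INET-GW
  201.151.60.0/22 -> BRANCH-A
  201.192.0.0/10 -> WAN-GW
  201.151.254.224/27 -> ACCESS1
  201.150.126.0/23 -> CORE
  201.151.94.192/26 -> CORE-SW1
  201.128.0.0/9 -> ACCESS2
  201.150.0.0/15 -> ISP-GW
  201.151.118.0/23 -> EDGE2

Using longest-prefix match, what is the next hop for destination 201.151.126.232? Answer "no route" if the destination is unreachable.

ISP-GW

Routes whose prefix contains 201.151.126.232:
  201.128.0.0/9 (201.128.0.0 - 201.255.255.255) -> ACCESS2
  201.128.0.0/10 (201.128.0.0 - 201.191.255.255) -> CORE-SW2
  201.144.0.0/12 (201.144.0.0 - 201.159.255.255) -> BORDER1
  201.150.0.0/15 (201.150.0.0 - 201.151.255.255) -> ISP-GW
More-specific entries that do NOT match:
  201.151.254.224/27 (201.151.254.224 - 201.151.254.255) does not contain 201.151.126.232
  201.151.94.192/26 (201.151.94.192 - 201.151.94.255) does not contain 201.151.126.232
  201.151.127.0/24 (201.151.127.0 - 201.151.127.255) does not contain 201.151.126.232
  201.150.126.0/23 (201.150.126.0 - 201.150.127.255) does not contain 201.151.126.232
  201.151.118.0/23 (201.151.118.0 - 201.151.119.255) does not contain 201.151.126.232
  201.151.60.0/22 (201.151.60.0 - 201.151.63.255) does not contain 201.151.126.232
  201.150.112.0/20 (201.150.112.0 - 201.150.127.255) does not contain 201.151.126.232
  201.149.0.0/17 (201.149.0.0 - 201.149.127.255) does not contain 201.151.126.232
Longest matching prefix is /15 -> next hop ISP-GW.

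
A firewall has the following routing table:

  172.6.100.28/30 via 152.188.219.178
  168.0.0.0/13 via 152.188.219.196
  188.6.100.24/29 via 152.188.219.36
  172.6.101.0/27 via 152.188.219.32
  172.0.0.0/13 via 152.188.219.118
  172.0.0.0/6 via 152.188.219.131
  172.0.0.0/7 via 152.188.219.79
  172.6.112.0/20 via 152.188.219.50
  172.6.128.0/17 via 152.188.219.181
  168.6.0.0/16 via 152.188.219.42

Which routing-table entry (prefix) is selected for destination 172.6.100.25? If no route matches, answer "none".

172.0.0.0/13

Entries matching 172.6.100.25:
  172.0.0.0/6 (172.0.0.0 - 175.255.255.255)
  172.0.0.0/7 (172.0.0.0 - 173.255.255.255)
  172.0.0.0/13 (172.0.0.0 - 172.7.255.255)
Most specific is 172.0.0.0/13.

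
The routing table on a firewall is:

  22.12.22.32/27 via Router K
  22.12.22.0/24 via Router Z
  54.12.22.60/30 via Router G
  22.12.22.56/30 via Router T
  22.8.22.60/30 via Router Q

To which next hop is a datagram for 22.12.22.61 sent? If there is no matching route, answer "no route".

Router K

Routes whose prefix contains 22.12.22.61:
  22.12.22.0/24 (22.12.22.0 - 22.12.22.255) -> Router Z
  22.12.22.32/27 (22.12.22.32 - 22.12.22.63) -> Router K
More-specific entries that do NOT match:
  54.12.22.60/30 (54.12.22.60 - 54.12.22.63) does not contain 22.12.22.61
  22.12.22.56/30 (22.12.22.56 - 22.12.22.59) does not contain 22.12.22.61
  22.8.22.60/30 (22.8.22.60 - 22.8.22.63) does not contain 22.12.22.61
Longest matching prefix is /27 -> next hop Router K.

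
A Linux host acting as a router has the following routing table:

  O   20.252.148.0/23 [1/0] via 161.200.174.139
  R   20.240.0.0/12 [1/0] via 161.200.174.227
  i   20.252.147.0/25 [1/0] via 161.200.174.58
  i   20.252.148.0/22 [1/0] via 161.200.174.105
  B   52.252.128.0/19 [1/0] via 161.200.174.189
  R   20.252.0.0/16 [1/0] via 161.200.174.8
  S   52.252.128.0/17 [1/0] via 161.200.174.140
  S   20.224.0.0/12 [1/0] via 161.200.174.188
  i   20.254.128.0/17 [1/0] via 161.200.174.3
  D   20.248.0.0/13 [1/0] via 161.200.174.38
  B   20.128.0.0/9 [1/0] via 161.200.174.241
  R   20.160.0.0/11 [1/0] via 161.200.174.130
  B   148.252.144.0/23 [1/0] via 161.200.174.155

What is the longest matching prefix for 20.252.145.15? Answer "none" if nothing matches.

Entries matching 20.252.145.15:
  20.128.0.0/9 (20.128.0.0 - 20.255.255.255)
  20.240.0.0/12 (20.240.0.0 - 20.255.255.255)
  20.248.0.0/13 (20.248.0.0 - 20.255.255.255)
  20.252.0.0/16 (20.252.0.0 - 20.252.255.255)
Most specific is 20.252.0.0/16.

20.252.0.0/16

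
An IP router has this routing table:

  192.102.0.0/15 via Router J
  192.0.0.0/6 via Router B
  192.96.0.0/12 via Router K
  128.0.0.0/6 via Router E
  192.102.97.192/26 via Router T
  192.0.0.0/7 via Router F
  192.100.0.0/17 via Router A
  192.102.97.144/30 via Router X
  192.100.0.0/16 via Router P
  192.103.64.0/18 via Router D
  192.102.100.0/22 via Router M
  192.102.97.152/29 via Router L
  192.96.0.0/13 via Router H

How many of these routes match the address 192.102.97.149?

5

Prefixes containing 192.102.97.149:
  192.0.0.0/6 (192.0.0.0 - 195.255.255.255)
  192.0.0.0/7 (192.0.0.0 - 193.255.255.255)
  192.96.0.0/12 (192.96.0.0 - 192.111.255.255)
  192.96.0.0/13 (192.96.0.0 - 192.103.255.255)
  192.102.0.0/15 (192.102.0.0 - 192.103.255.255)
Total matching entries: 5.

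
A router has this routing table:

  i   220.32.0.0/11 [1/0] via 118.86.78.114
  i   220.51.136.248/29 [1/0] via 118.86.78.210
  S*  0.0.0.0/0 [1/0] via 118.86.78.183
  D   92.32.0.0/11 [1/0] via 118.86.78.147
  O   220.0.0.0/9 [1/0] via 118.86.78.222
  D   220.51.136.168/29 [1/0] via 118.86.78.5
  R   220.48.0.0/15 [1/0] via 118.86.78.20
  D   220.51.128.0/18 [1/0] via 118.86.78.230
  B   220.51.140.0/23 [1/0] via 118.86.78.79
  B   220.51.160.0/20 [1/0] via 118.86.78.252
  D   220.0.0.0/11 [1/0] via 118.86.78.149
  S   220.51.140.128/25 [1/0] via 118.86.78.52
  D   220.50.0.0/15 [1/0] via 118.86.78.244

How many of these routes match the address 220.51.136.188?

Prefixes containing 220.51.136.188:
  0.0.0.0/0 (default, matches everything)
  220.0.0.0/9 (220.0.0.0 - 220.127.255.255)
  220.32.0.0/11 (220.32.0.0 - 220.63.255.255)
  220.50.0.0/15 (220.50.0.0 - 220.51.255.255)
  220.51.128.0/18 (220.51.128.0 - 220.51.191.255)
Total matching entries: 5.

5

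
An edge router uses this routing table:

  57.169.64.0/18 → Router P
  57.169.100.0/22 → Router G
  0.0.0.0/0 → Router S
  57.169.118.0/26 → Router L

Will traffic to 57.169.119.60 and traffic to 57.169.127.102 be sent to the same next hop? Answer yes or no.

yes

57.169.119.60: longest match 57.169.64.0/18 -> Router P
57.169.127.102: longest match 57.169.64.0/18 -> Router P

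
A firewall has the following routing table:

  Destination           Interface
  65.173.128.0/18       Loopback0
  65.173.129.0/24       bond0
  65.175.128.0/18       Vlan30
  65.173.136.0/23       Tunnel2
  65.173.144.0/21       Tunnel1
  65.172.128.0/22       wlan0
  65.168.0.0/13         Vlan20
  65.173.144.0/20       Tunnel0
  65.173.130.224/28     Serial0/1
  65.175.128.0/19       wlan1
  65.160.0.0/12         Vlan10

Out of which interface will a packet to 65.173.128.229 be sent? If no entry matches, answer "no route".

Routes whose prefix contains 65.173.128.229:
  65.160.0.0/12 (65.160.0.0 - 65.175.255.255) -> Vlan10
  65.168.0.0/13 (65.168.0.0 - 65.175.255.255) -> Vlan20
  65.173.128.0/18 (65.173.128.0 - 65.173.191.255) -> Loopback0
More-specific entries that do NOT match:
  65.173.130.224/28 (65.173.130.224 - 65.173.130.239) does not contain 65.173.128.229
  65.173.129.0/24 (65.173.129.0 - 65.173.129.255) does not contain 65.173.128.229
  65.173.136.0/23 (65.173.136.0 - 65.173.137.255) does not contain 65.173.128.229
  65.172.128.0/22 (65.172.128.0 - 65.172.131.255) does not contain 65.173.128.229
  65.173.144.0/21 (65.173.144.0 - 65.173.151.255) does not contain 65.173.128.229
  65.173.144.0/20 (65.173.144.0 - 65.173.159.255) does not contain 65.173.128.229
  65.175.128.0/19 (65.175.128.0 - 65.175.159.255) does not contain 65.173.128.229
Longest matching prefix is /18 -> interface Loopback0.

Loopback0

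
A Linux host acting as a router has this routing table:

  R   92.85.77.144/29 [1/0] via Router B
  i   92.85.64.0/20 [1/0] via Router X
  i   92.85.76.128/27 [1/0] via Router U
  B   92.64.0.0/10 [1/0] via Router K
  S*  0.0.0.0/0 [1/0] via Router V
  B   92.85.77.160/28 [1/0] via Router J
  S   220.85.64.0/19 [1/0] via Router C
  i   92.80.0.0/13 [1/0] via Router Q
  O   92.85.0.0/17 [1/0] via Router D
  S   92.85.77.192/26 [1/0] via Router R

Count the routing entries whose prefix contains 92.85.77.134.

5

Prefixes containing 92.85.77.134:
  0.0.0.0/0 (default, matches everything)
  92.64.0.0/10 (92.64.0.0 - 92.127.255.255)
  92.80.0.0/13 (92.80.0.0 - 92.87.255.255)
  92.85.0.0/17 (92.85.0.0 - 92.85.127.255)
  92.85.64.0/20 (92.85.64.0 - 92.85.79.255)
Total matching entries: 5.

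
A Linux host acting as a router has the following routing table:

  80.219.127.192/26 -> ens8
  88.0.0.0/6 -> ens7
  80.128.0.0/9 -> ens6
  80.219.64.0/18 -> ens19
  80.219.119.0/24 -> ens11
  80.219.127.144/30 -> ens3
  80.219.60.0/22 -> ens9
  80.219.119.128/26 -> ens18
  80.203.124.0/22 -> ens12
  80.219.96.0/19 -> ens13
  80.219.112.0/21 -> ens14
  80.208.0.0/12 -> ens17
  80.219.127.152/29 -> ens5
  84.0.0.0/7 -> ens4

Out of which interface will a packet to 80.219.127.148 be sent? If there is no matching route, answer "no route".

Routes whose prefix contains 80.219.127.148:
  80.128.0.0/9 (80.128.0.0 - 80.255.255.255) -> ens6
  80.208.0.0/12 (80.208.0.0 - 80.223.255.255) -> ens17
  80.219.64.0/18 (80.219.64.0 - 80.219.127.255) -> ens19
  80.219.96.0/19 (80.219.96.0 - 80.219.127.255) -> ens13
More-specific entries that do NOT match:
  80.219.127.144/30 (80.219.127.144 - 80.219.127.147) does not contain 80.219.127.148
  80.219.127.152/29 (80.219.127.152 - 80.219.127.159) does not contain 80.219.127.148
  80.219.127.192/26 (80.219.127.192 - 80.219.127.255) does not contain 80.219.127.148
  80.219.119.128/26 (80.219.119.128 - 80.219.119.191) does not contain 80.219.127.148
  80.219.119.0/24 (80.219.119.0 - 80.219.119.255) does not contain 80.219.127.148
  80.219.60.0/22 (80.219.60.0 - 80.219.63.255) does not contain 80.219.127.148
  80.203.124.0/22 (80.203.124.0 - 80.203.127.255) does not contain 80.219.127.148
  80.219.112.0/21 (80.219.112.0 - 80.219.119.255) does not contain 80.219.127.148
Longest matching prefix is /19 -> interface ens13.

ens13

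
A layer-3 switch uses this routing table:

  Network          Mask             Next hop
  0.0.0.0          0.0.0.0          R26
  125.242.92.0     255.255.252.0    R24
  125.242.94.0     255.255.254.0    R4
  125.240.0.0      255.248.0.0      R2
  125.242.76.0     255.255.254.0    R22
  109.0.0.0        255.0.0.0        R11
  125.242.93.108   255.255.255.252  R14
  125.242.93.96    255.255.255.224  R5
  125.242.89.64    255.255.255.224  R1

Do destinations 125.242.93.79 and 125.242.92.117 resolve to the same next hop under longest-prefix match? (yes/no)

125.242.93.79: longest match 125.242.92.0/22 -> R24
125.242.92.117: longest match 125.242.92.0/22 -> R24

yes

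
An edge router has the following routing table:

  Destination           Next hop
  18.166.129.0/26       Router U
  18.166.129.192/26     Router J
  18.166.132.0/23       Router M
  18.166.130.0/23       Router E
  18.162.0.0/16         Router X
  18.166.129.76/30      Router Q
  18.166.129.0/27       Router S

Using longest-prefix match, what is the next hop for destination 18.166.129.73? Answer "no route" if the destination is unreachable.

no route

No entry's prefix contains 18.166.129.73; there is no default route.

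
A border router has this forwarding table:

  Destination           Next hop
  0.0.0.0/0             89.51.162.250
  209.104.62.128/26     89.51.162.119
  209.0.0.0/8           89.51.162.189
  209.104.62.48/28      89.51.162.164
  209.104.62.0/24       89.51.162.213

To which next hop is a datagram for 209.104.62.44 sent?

89.51.162.213

Routes whose prefix contains 209.104.62.44:
  0.0.0.0/0 (default, matches everything) -> 89.51.162.250
  209.0.0.0/8 (209.0.0.0 - 209.255.255.255) -> 89.51.162.189
  209.104.62.0/24 (209.104.62.0 - 209.104.62.255) -> 89.51.162.213
More-specific entries that do NOT match:
  209.104.62.48/28 (209.104.62.48 - 209.104.62.63) does not contain 209.104.62.44
  209.104.62.128/26 (209.104.62.128 - 209.104.62.191) does not contain 209.104.62.44
Longest matching prefix is /24 -> next hop 89.51.162.213.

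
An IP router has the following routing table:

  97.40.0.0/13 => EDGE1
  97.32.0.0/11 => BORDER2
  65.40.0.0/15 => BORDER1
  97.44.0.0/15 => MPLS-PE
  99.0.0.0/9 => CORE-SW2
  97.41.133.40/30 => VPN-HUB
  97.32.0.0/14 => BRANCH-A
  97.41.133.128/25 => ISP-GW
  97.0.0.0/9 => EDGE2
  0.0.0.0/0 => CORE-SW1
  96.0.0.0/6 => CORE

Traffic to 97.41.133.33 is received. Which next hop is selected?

Routes whose prefix contains 97.41.133.33:
  0.0.0.0/0 (default, matches everything) -> CORE-SW1
  96.0.0.0/6 (96.0.0.0 - 99.255.255.255) -> CORE
  97.0.0.0/9 (97.0.0.0 - 97.127.255.255) -> EDGE2
  97.32.0.0/11 (97.32.0.0 - 97.63.255.255) -> BORDER2
  97.40.0.0/13 (97.40.0.0 - 97.47.255.255) -> EDGE1
More-specific entries that do NOT match:
  97.41.133.40/30 (97.41.133.40 - 97.41.133.43) does not contain 97.41.133.33
  97.41.133.128/25 (97.41.133.128 - 97.41.133.255) does not contain 97.41.133.33
  65.40.0.0/15 (65.40.0.0 - 65.41.255.255) does not contain 97.41.133.33
  97.44.0.0/15 (97.44.0.0 - 97.45.255.255) does not contain 97.41.133.33
  97.32.0.0/14 (97.32.0.0 - 97.35.255.255) does not contain 97.41.133.33
Longest matching prefix is /13 -> next hop EDGE1.

EDGE1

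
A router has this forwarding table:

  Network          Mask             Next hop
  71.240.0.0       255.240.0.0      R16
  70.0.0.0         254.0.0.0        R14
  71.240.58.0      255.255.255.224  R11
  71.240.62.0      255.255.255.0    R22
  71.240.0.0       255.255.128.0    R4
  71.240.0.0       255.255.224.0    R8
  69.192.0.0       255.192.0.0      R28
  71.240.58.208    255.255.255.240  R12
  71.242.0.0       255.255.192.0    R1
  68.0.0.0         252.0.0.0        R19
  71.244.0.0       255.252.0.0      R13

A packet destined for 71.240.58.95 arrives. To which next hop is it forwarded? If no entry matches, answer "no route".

R4

Routes whose prefix contains 71.240.58.95:
  68.0.0.0/6 (68.0.0.0 - 71.255.255.255) -> R19
  70.0.0.0/7 (70.0.0.0 - 71.255.255.255) -> R14
  71.240.0.0/12 (71.240.0.0 - 71.255.255.255) -> R16
  71.240.0.0/17 (71.240.0.0 - 71.240.127.255) -> R4
More-specific entries that do NOT match:
  71.240.58.208/28 (71.240.58.208 - 71.240.58.223) does not contain 71.240.58.95
  71.240.58.0/27 (71.240.58.0 - 71.240.58.31) does not contain 71.240.58.95
  71.240.62.0/24 (71.240.62.0 - 71.240.62.255) does not contain 71.240.58.95
  71.240.0.0/19 (71.240.0.0 - 71.240.31.255) does not contain 71.240.58.95
  71.242.0.0/18 (71.242.0.0 - 71.242.63.255) does not contain 71.240.58.95
Longest matching prefix is /17 -> next hop R4.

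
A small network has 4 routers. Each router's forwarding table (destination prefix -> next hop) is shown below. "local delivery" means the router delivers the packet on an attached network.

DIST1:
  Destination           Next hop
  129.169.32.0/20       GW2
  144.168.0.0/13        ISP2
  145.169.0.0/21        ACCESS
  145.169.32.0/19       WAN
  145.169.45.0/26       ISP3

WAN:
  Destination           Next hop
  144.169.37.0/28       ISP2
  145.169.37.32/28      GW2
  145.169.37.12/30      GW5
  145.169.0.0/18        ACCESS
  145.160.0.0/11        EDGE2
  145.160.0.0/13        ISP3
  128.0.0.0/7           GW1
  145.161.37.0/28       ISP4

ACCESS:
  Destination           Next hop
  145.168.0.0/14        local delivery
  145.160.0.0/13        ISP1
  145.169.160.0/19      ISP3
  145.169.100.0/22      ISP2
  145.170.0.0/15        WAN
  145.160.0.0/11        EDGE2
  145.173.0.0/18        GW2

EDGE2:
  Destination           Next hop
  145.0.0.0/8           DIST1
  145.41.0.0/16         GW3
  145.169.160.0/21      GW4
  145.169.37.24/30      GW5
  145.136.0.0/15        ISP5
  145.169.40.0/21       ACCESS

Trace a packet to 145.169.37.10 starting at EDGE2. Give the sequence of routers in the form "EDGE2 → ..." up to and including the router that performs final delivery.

At EDGE2: longest match for 145.169.37.10 is 145.0.0.0/8 -> DIST1
At DIST1: longest match for 145.169.37.10 is 145.169.32.0/19 -> WAN
At WAN: longest match for 145.169.37.10 is 145.169.0.0/18 -> ACCESS
At ACCESS: longest match for 145.169.37.10 is 145.168.0.0/14 -> local delivery

EDGE2 → DIST1 → WAN → ACCESS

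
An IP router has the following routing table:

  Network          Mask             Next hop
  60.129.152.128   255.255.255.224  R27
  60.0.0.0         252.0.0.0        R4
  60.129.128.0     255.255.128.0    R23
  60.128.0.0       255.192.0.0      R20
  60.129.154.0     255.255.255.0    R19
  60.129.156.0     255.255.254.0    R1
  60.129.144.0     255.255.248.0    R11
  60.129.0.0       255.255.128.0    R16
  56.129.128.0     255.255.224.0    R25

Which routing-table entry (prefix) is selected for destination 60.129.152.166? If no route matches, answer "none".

Entries matching 60.129.152.166:
  60.0.0.0/6 (60.0.0.0 - 63.255.255.255)
  60.128.0.0/10 (60.128.0.0 - 60.191.255.255)
  60.129.128.0/17 (60.129.128.0 - 60.129.255.255)
Most specific is 60.129.128.0/17.

60.129.128.0/17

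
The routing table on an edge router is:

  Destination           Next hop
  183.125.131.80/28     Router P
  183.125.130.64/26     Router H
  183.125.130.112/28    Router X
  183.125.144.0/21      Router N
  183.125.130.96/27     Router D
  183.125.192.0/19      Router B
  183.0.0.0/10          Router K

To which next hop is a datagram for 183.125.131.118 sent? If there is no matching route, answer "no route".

No entry's prefix contains 183.125.131.118; there is no default route.

no route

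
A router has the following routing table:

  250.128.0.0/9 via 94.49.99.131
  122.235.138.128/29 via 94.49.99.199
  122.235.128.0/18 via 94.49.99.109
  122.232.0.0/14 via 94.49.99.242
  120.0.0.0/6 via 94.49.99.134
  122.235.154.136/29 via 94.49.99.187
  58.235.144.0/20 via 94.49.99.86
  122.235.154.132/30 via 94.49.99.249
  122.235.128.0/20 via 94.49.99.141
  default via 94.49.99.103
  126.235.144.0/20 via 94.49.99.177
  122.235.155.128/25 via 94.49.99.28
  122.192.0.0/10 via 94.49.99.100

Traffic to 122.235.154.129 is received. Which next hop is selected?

94.49.99.109

Routes whose prefix contains 122.235.154.129:
  0.0.0.0/0 (default, matches everything) -> 94.49.99.103
  120.0.0.0/6 (120.0.0.0 - 123.255.255.255) -> 94.49.99.134
  122.192.0.0/10 (122.192.0.0 - 122.255.255.255) -> 94.49.99.100
  122.232.0.0/14 (122.232.0.0 - 122.235.255.255) -> 94.49.99.242
  122.235.128.0/18 (122.235.128.0 - 122.235.191.255) -> 94.49.99.109
More-specific entries that do NOT match:
  122.235.154.132/30 (122.235.154.132 - 122.235.154.135) does not contain 122.235.154.129
  122.235.138.128/29 (122.235.138.128 - 122.235.138.135) does not contain 122.235.154.129
  122.235.154.136/29 (122.235.154.136 - 122.235.154.143) does not contain 122.235.154.129
  122.235.155.128/25 (122.235.155.128 - 122.235.155.255) does not contain 122.235.154.129
  58.235.144.0/20 (58.235.144.0 - 58.235.159.255) does not contain 122.235.154.129
  122.235.128.0/20 (122.235.128.0 - 122.235.143.255) does not contain 122.235.154.129
  126.235.144.0/20 (126.235.144.0 - 126.235.159.255) does not contain 122.235.154.129
Longest matching prefix is /18 -> next hop 94.49.99.109.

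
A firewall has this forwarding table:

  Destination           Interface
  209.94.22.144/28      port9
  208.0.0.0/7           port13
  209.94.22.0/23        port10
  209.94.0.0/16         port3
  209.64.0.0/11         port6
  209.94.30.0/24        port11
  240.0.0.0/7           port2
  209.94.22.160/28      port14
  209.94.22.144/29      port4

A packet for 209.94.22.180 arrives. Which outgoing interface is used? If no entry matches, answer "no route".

Routes whose prefix contains 209.94.22.180:
  208.0.0.0/7 (208.0.0.0 - 209.255.255.255) -> port13
  209.64.0.0/11 (209.64.0.0 - 209.95.255.255) -> port6
  209.94.0.0/16 (209.94.0.0 - 209.94.255.255) -> port3
  209.94.22.0/23 (209.94.22.0 - 209.94.23.255) -> port10
More-specific entries that do NOT match:
  209.94.22.144/29 (209.94.22.144 - 209.94.22.151) does not contain 209.94.22.180
  209.94.22.144/28 (209.94.22.144 - 209.94.22.159) does not contain 209.94.22.180
  209.94.22.160/28 (209.94.22.160 - 209.94.22.175) does not contain 209.94.22.180
  209.94.30.0/24 (209.94.30.0 - 209.94.30.255) does not contain 209.94.22.180
Longest matching prefix is /23 -> interface port10.

port10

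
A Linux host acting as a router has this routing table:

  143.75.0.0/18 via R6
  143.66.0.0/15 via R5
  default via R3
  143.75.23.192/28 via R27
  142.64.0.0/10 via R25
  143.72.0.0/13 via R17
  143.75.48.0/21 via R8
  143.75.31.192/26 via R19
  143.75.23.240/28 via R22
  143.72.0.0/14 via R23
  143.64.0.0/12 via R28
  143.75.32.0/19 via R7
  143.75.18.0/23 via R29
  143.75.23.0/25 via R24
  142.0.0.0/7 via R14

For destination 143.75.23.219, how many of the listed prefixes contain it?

6

Prefixes containing 143.75.23.219:
  0.0.0.0/0 (default, matches everything)
  142.0.0.0/7 (142.0.0.0 - 143.255.255.255)
  143.64.0.0/12 (143.64.0.0 - 143.79.255.255)
  143.72.0.0/13 (143.72.0.0 - 143.79.255.255)
  143.72.0.0/14 (143.72.0.0 - 143.75.255.255)
  143.75.0.0/18 (143.75.0.0 - 143.75.63.255)
Total matching entries: 6.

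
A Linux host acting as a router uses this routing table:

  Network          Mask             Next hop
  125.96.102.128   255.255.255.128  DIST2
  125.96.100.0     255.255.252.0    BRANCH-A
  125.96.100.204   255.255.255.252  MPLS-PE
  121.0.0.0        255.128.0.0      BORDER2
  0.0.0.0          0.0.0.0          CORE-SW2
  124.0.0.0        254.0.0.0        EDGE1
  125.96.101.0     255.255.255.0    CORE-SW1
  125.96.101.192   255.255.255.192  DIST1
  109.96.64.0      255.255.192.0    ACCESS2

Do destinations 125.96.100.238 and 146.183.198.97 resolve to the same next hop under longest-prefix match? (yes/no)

125.96.100.238: longest match 125.96.100.0/22 -> BRANCH-A
146.183.198.97: longest match 0.0.0.0/0 -> CORE-SW2

no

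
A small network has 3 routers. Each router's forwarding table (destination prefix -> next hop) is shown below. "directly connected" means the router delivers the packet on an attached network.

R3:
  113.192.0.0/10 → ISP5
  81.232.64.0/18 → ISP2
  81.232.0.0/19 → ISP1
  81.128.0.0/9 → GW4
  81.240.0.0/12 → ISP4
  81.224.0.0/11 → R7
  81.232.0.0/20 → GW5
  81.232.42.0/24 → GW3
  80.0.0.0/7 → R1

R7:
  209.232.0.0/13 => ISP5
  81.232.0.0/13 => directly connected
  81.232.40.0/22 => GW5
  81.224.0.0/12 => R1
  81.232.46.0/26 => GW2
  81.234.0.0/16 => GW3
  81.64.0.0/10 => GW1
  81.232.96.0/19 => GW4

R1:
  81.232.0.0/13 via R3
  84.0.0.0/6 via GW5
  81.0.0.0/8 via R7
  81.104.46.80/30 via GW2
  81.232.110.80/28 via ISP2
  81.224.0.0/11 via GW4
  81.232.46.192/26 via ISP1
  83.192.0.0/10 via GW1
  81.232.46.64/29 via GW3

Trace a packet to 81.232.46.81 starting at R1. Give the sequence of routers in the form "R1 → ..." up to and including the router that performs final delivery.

At R1: longest match for 81.232.46.81 is 81.232.0.0/13 -> R3
At R3: longest match for 81.232.46.81 is 81.224.0.0/11 -> R7
At R7: longest match for 81.232.46.81 is 81.232.0.0/13 -> directly connected

R1 → R3 → R7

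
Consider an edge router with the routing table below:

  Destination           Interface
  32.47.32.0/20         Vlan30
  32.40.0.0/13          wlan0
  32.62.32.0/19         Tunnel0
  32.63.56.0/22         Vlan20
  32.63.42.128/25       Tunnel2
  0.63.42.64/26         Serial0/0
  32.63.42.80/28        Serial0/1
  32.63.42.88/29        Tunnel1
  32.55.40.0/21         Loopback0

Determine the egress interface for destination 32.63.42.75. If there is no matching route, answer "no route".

no route

No entry's prefix contains 32.63.42.75; there is no default route.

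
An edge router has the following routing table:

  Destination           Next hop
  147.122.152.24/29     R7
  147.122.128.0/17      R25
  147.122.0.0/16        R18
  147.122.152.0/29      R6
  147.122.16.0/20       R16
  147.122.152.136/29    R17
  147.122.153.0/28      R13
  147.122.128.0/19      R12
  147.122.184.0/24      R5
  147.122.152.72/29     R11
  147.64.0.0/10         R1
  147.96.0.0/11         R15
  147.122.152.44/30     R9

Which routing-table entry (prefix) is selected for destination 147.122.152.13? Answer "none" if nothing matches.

147.122.128.0/19

Entries matching 147.122.152.13:
  147.64.0.0/10 (147.64.0.0 - 147.127.255.255)
  147.96.0.0/11 (147.96.0.0 - 147.127.255.255)
  147.122.0.0/16 (147.122.0.0 - 147.122.255.255)
  147.122.128.0/17 (147.122.128.0 - 147.122.255.255)
  147.122.128.0/19 (147.122.128.0 - 147.122.159.255)
Most specific is 147.122.128.0/19.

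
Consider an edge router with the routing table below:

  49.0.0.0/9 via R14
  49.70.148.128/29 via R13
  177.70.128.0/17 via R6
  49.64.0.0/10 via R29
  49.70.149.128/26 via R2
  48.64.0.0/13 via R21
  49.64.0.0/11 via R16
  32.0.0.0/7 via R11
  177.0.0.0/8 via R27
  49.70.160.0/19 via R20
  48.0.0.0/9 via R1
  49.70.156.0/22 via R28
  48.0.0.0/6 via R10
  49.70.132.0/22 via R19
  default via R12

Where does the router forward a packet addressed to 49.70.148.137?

R16

Routes whose prefix contains 49.70.148.137:
  0.0.0.0/0 (default, matches everything) -> R12
  48.0.0.0/6 (48.0.0.0 - 51.255.255.255) -> R10
  49.0.0.0/9 (49.0.0.0 - 49.127.255.255) -> R14
  49.64.0.0/10 (49.64.0.0 - 49.127.255.255) -> R29
  49.64.0.0/11 (49.64.0.0 - 49.95.255.255) -> R16
More-specific entries that do NOT match:
  49.70.148.128/29 (49.70.148.128 - 49.70.148.135) does not contain 49.70.148.137
  49.70.149.128/26 (49.70.149.128 - 49.70.149.191) does not contain 49.70.148.137
  49.70.156.0/22 (49.70.156.0 - 49.70.159.255) does not contain 49.70.148.137
  49.70.132.0/22 (49.70.132.0 - 49.70.135.255) does not contain 49.70.148.137
  49.70.160.0/19 (49.70.160.0 - 49.70.191.255) does not contain 49.70.148.137
  177.70.128.0/17 (177.70.128.0 - 177.70.255.255) does not contain 49.70.148.137
  48.64.0.0/13 (48.64.0.0 - 48.71.255.255) does not contain 49.70.148.137
Longest matching prefix is /11 -> next hop R16.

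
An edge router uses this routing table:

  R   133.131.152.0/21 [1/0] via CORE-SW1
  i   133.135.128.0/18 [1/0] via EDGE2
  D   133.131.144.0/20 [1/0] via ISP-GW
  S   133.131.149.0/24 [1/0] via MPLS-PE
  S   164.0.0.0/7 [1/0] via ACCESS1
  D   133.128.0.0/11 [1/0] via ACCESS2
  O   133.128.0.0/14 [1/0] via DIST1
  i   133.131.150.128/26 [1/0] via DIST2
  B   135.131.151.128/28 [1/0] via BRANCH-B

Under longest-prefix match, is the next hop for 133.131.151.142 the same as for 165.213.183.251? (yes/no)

133.131.151.142: longest match 133.131.144.0/20 -> ISP-GW
165.213.183.251: longest match 164.0.0.0/7 -> ACCESS1

no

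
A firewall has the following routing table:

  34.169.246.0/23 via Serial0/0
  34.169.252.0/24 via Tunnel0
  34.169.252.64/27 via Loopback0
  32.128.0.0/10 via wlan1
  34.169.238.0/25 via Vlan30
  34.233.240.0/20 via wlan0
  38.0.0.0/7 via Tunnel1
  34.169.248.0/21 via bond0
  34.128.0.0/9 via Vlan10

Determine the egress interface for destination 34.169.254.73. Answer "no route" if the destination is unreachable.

Routes whose prefix contains 34.169.254.73:
  34.128.0.0/9 (34.128.0.0 - 34.255.255.255) -> Vlan10
  34.169.248.0/21 (34.169.248.0 - 34.169.255.255) -> bond0
More-specific entries that do NOT match:
  34.169.252.64/27 (34.169.252.64 - 34.169.252.95) does not contain 34.169.254.73
  34.169.238.0/25 (34.169.238.0 - 34.169.238.127) does not contain 34.169.254.73
  34.169.252.0/24 (34.169.252.0 - 34.169.252.255) does not contain 34.169.254.73
  34.169.246.0/23 (34.169.246.0 - 34.169.247.255) does not contain 34.169.254.73
Longest matching prefix is /21 -> interface bond0.

bond0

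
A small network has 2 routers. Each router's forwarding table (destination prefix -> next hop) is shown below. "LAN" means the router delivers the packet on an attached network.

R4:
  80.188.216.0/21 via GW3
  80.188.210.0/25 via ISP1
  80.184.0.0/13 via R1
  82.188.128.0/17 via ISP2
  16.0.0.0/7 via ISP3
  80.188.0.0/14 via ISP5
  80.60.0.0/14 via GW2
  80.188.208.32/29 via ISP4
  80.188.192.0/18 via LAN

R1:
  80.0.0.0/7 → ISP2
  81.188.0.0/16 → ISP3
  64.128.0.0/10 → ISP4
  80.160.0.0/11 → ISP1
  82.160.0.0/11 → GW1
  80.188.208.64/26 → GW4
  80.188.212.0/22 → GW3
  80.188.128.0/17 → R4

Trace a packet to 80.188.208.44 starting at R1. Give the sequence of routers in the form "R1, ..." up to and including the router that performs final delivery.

At R1: longest match for 80.188.208.44 is 80.188.128.0/17 -> R4
At R4: longest match for 80.188.208.44 is 80.188.192.0/18 -> LAN

R1, R4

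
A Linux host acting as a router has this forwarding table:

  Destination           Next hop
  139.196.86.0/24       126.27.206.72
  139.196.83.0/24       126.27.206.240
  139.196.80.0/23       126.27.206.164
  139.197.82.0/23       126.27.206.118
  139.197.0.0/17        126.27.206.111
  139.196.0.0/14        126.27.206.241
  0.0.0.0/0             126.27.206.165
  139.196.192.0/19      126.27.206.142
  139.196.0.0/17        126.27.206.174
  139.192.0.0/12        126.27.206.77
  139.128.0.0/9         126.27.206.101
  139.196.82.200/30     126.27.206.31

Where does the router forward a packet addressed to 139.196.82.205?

126.27.206.174

Routes whose prefix contains 139.196.82.205:
  0.0.0.0/0 (default, matches everything) -> 126.27.206.165
  139.128.0.0/9 (139.128.0.0 - 139.255.255.255) -> 126.27.206.101
  139.192.0.0/12 (139.192.0.0 - 139.207.255.255) -> 126.27.206.77
  139.196.0.0/14 (139.196.0.0 - 139.199.255.255) -> 126.27.206.241
  139.196.0.0/17 (139.196.0.0 - 139.196.127.255) -> 126.27.206.174
More-specific entries that do NOT match:
  139.196.82.200/30 (139.196.82.200 - 139.196.82.203) does not contain 139.196.82.205
  139.196.86.0/24 (139.196.86.0 - 139.196.86.255) does not contain 139.196.82.205
  139.196.83.0/24 (139.196.83.0 - 139.196.83.255) does not contain 139.196.82.205
  139.196.80.0/23 (139.196.80.0 - 139.196.81.255) does not contain 139.196.82.205
  139.197.82.0/23 (139.197.82.0 - 139.197.83.255) does not contain 139.196.82.205
  139.196.192.0/19 (139.196.192.0 - 139.196.223.255) does not contain 139.196.82.205
Longest matching prefix is /17 -> next hop 126.27.206.174.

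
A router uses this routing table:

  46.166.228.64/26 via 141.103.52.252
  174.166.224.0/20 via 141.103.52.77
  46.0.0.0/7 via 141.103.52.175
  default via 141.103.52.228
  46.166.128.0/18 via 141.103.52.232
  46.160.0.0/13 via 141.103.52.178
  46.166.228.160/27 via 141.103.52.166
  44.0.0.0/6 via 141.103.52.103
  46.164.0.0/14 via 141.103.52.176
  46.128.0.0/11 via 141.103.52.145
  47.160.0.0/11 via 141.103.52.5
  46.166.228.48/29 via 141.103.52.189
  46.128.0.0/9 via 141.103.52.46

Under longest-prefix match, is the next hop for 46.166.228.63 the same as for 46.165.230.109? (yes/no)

46.166.228.63: longest match 46.164.0.0/14 -> 141.103.52.176
46.165.230.109: longest match 46.164.0.0/14 -> 141.103.52.176

yes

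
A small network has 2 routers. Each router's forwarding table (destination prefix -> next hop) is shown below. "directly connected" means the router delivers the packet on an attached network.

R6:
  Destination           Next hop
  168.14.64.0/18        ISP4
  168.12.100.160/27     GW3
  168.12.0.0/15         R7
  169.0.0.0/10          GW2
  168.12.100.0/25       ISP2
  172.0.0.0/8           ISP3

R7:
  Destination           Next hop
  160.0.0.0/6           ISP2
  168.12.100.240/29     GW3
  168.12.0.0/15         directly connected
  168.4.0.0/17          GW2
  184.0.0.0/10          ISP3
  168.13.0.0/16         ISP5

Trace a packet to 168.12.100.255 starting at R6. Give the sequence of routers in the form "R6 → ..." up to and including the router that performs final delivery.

At R6: longest match for 168.12.100.255 is 168.12.0.0/15 -> R7
At R7: longest match for 168.12.100.255 is 168.12.0.0/15 -> directly connected

R6 → R7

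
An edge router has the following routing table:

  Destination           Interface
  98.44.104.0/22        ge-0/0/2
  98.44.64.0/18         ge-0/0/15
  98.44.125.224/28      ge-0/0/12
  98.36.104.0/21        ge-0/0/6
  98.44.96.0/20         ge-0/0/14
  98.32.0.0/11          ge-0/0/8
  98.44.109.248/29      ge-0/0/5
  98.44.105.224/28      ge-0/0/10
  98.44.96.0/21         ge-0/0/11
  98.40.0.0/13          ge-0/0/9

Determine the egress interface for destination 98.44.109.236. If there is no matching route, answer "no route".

Routes whose prefix contains 98.44.109.236:
  98.32.0.0/11 (98.32.0.0 - 98.63.255.255) -> ge-0/0/8
  98.40.0.0/13 (98.40.0.0 - 98.47.255.255) -> ge-0/0/9
  98.44.64.0/18 (98.44.64.0 - 98.44.127.255) -> ge-0/0/15
  98.44.96.0/20 (98.44.96.0 - 98.44.111.255) -> ge-0/0/14
More-specific entries that do NOT match:
  98.44.109.248/29 (98.44.109.248 - 98.44.109.255) does not contain 98.44.109.236
  98.44.125.224/28 (98.44.125.224 - 98.44.125.239) does not contain 98.44.109.236
  98.44.105.224/28 (98.44.105.224 - 98.44.105.239) does not contain 98.44.109.236
  98.44.104.0/22 (98.44.104.0 - 98.44.107.255) does not contain 98.44.109.236
  98.36.104.0/21 (98.36.104.0 - 98.36.111.255) does not contain 98.44.109.236
  98.44.96.0/21 (98.44.96.0 - 98.44.103.255) does not contain 98.44.109.236
Longest matching prefix is /20 -> interface ge-0/0/14.

ge-0/0/14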